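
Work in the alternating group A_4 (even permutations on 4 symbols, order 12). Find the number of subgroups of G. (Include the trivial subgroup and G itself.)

10

|G| = 12, so by Lagrange every subgroup order divides 12. Divisors: 1, 2, 3, 4, 6, 12.
Subgroups by order — order 1: 1; order 2: 3; order 3: 4; order 4: 1; order 6: 0; order 12: 1.
Total: 1 + 3 + 4 + 1 + 0 + 1 = 10.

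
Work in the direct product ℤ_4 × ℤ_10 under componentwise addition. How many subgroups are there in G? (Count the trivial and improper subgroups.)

16

|G| = 40, so by Lagrange every subgroup order divides 40. Divisors: 1, 2, 4, 5, 8, 10, 20, 40.
Subgroups by order — order 1: 1; order 2: 3; order 4: 3; order 5: 1; order 8: 1; order 10: 3; order 20: 3; order 40: 1.
Total: 1 + 3 + 3 + 1 + 1 + 3 + 3 + 1 = 16.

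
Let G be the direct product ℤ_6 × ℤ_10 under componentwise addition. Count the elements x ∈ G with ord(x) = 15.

An element (a,b) has order lcm(ord(a), ord(b)); count pairs with lcm equal to 15.
Enumerating gives 8 such elements.

8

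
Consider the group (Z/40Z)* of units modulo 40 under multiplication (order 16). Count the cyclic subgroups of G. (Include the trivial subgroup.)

12

A cyclic subgroup of order d is generated by each of its φ(d) elements of order d, so the cyclic subgroups of order d number (#elements of order d)/φ(d).
Cyclic subgroups by order — order 1: 1; order 2: 7; order 4: 4.
Total: 12.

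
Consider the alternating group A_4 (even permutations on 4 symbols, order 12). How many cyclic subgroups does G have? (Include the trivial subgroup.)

8

Group the elements of G by the cyclic subgroup they generate; each cyclic subgroup of order d accounts for φ(d) elements.
Cyclic subgroups by order — order 1: 1; order 2: 3; order 3: 4.
Total: 8.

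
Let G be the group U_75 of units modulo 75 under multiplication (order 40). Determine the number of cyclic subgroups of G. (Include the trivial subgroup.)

A cyclic subgroup of order d is generated by each of its φ(d) elements of order d, so the cyclic subgroups of order d number (#elements of order d)/φ(d).
Cyclic subgroups by order — order 1: 1; order 2: 3; order 4: 2; order 5: 1; order 10: 3; order 20: 2.
Total: 12.

12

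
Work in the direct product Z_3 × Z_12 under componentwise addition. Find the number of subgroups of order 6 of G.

|G| = 36 and 6 | 36, so subgroups of order 6 are possible by Lagrange.
The subgroups of order 6 are: {(0,0), (0,2), (0,4), (0,6), (0,8), (0,10)}; {(0,0), (0,6), (1,0), (1,6), (2,0), (2,6)}; {(0,0), (0,6), (1,4), (1,10), (2,2), (2,8)}; {(0,0), (0,6), (1,2), (1,8), (2,4), (2,10)}.
So G has 4 subgroups of order 6.

4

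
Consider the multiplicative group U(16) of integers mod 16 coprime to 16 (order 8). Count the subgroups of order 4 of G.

|G| = 8 and 4 | 8, so subgroups of order 4 are possible by Lagrange.
The subgroups of order 4 are: {1, 3, 9, 11}; {1, 5, 9, 13}; {1, 7, 9, 15}.
So G has 3 subgroups of order 4.

3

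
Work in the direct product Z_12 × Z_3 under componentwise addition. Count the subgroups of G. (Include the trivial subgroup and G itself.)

|G| = 36, so by Lagrange every subgroup order divides 36. Divisors: 1, 2, 3, 4, 6, 9, 12, 18, 36.
Subgroups by order — order 1: 1; order 2: 1; order 3: 4; order 4: 1; order 6: 4; order 9: 1; order 12: 4; order 18: 1; order 36: 1.
Total: 1 + 1 + 4 + 1 + 4 + 1 + 4 + 1 + 1 = 18.

18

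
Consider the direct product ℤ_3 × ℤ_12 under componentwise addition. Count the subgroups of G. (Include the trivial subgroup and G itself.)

|G| = 36, so by Lagrange every subgroup order divides 36. Divisors: 1, 2, 3, 4, 6, 9, 12, 18, 36.
Subgroups by order — order 1: 1; order 2: 1; order 3: 4; order 4: 1; order 6: 4; order 9: 1; order 12: 4; order 18: 1; order 36: 1.
Total: 1 + 1 + 4 + 1 + 4 + 1 + 4 + 1 + 1 = 18.

18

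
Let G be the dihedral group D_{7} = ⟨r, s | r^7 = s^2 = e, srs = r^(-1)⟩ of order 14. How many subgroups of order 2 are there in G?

7

|G| = 14 and 2 | 14, so subgroups of order 2 are possible by Lagrange.
The subgroups of order 2 are: {e, r^2s}; {e, r^3s}; {e, r^4s}; {e, r^5s}; … (7 in all).
So G has 7 subgroups of order 2.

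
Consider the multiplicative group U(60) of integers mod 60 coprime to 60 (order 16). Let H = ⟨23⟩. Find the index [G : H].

4

|⟨23⟩| = 4 and |G| = 16.
By Lagrange, [G : H] = |G|/|H| = 16/4 = 4.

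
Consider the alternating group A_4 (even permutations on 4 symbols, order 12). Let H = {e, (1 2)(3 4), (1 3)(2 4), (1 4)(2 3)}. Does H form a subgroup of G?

Yes

|H| = 4 divides |G| = 12, consistent with Lagrange.
H contains the identity, every element's inverse is in H, and H is closed under ∘: it is a subgroup.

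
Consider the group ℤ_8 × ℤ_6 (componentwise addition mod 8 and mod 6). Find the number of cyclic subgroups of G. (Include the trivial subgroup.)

Group the elements of G by the cyclic subgroup they generate; each cyclic subgroup of order d accounts for φ(d) elements.
Cyclic subgroups by order — order 1: 1; order 2: 3; order 3: 1; order 4: 2; order 6: 3; order 8: 2; order 12: 2; order 24: 2.
Total: 16.

16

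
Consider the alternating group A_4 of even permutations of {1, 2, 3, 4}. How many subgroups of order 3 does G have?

4

|G| = 12 and 3 | 12, so subgroups of order 3 are possible by Lagrange.
The subgroups of order 3 are: {e, (1 2 3), (1 3 2)}; {e, (1 2 4), (1 4 2)}; {e, (1 3 4), (1 4 3)}; {e, (2 3 4), (2 4 3)}.
So G has 4 subgroups of order 3.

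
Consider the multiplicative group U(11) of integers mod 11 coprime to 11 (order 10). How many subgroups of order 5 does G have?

|G| = 10 and 5 | 10, so subgroups of order 5 are possible by Lagrange.
The subgroups of order 5 are: {1, 3, 4, 5, 9}.
So G has 1 subgroup of order 5.

1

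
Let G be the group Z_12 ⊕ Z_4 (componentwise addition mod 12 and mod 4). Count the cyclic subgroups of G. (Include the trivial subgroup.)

Each element a generates a cyclic subgroup ⟨a⟩; distinct elements may generate the same one (a cyclic group of order d has φ(d) generators).
Cyclic subgroups by order — order 1: 1; order 2: 3; order 3: 1; order 4: 6; order 6: 3; order 12: 6.
Total: 20.

20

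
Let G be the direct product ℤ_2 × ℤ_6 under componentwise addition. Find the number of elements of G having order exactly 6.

An element (a,b) has order lcm(ord(a), ord(b)); count pairs with lcm equal to 6.
Enumerating gives 6 such elements.

6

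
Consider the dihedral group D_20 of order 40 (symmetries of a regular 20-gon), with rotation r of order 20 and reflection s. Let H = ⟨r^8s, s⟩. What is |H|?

10

|⟨r^8s⟩| = 2 and |⟨s⟩| = 2, so |H| is a multiple of lcm(2, 2) = 2 and divides |G| = 40.
Closing under the operation: H = {e, r^4, r^8, r^12, r^16, s, r^4s, r^8s, r^12s, r^16s}, so |H| = 10.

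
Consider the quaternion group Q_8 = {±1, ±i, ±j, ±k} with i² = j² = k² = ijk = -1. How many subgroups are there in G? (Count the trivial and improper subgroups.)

|G| = 8, so by Lagrange every subgroup order divides 8. Divisors: 1, 2, 4, 8.
Subgroups by order — order 1: 1; order 2: 1; order 4: 3; order 8: 1.
Total: 1 + 1 + 3 + 1 = 6.

6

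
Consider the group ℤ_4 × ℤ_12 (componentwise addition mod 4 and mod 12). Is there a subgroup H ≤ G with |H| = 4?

Yes

4 | 48. A subgroup of order 4 is {(0,0), (0,3), (0,6), (0,9)}.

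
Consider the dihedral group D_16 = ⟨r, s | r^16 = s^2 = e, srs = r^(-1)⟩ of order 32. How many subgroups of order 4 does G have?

|G| = 32 and 4 | 32, so subgroups of order 4 are possible by Lagrange.
The subgroups of order 4 are: {e, r^8, r^2s, r^10s}; {e, r^8, r^3s, r^11s}; {e, r^4, r^8, r^12}; {e, r^8, r^4s, r^12s}; … (9 in all).
So G has 9 subgroups of order 4.

9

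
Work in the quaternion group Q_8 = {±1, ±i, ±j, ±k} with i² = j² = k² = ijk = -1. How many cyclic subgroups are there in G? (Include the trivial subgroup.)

5

Each element a generates a cyclic subgroup ⟨a⟩; distinct elements may generate the same one (a cyclic group of order d has φ(d) generators).
Cyclic subgroups by order — order 1: 1; order 2: 1; order 4: 3.
Total: 5.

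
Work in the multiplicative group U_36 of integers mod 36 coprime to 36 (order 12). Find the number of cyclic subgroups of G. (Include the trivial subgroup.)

A cyclic subgroup of order d is generated by each of its φ(d) elements of order d, so the cyclic subgroups of order d number (#elements of order d)/φ(d).
Cyclic subgroups by order — order 1: 1; order 2: 3; order 3: 1; order 6: 3.
Total: 8.

8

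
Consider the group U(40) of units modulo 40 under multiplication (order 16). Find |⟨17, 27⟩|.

8

|⟨17⟩| = 4 and |⟨27⟩| = 4, so |H| is a multiple of lcm(4, 4) = 4 and divides |G| = 16.
Closing under the operation: H = {1, 3, 9, 11, 17, 19, 27, 33}, so |H| = 8.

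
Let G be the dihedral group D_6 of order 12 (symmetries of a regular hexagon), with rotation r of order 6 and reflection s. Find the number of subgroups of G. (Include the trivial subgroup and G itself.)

16

|G| = 12, so by Lagrange every subgroup order divides 12. Divisors: 1, 2, 3, 4, 6, 12.
Subgroups by order — order 1: 1; order 2: 7; order 3: 1; order 4: 3; order 6: 3; order 12: 1.
Total: 1 + 7 + 1 + 3 + 3 + 1 = 16.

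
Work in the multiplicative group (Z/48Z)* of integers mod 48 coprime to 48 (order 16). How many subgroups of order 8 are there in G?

7

|G| = 16 and 8 | 16, so subgroups of order 8 are possible by Lagrange.
The subgroups of order 8 are: {1, 11, 13, 23, 25, 35, 37, 47}; {1, 11, 17, 19, 25, 35, 41, 43}; {1, 5, 7, 11, 25, 29, 31, 35}; {1, 5, 13, 17, 25, 29, 37, 41}; … (7 in all).
So G has 7 subgroups of order 8.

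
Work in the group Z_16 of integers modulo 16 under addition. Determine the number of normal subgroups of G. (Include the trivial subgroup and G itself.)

5

G is abelian, so every subgroup is normal.
G has 5 subgroups in total, hence 5 normal subgroups.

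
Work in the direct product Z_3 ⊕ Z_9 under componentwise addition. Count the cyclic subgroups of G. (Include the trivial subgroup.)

A cyclic subgroup of order d is generated by each of its φ(d) elements of order d, so the cyclic subgroups of order d number (#elements of order d)/φ(d).
Cyclic subgroups by order — order 1: 1; order 3: 4; order 9: 3.
Total: 8.

8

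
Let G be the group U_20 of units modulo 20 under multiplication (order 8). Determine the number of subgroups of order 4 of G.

|G| = 8 and 4 | 8, so subgroups of order 4 are possible by Lagrange.
The subgroups of order 4 are: {1, 9, 11, 19}; {1, 9, 13, 17}; {1, 3, 7, 9}.
So G has 3 subgroups of order 4.

3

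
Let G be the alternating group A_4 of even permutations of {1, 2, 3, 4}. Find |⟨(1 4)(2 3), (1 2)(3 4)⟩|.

4

|⟨(1 4)(2 3)⟩| = 2 and |⟨(1 2)(3 4)⟩| = 2, so |H| is a multiple of lcm(2, 2) = 2 and divides |G| = 12.
Closing under the operation: H = {e, (1 2)(3 4), (1 3)(2 4), (1 4)(2 3)}, so |H| = 4.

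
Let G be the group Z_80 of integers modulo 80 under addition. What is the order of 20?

In Z_80, the order of an element a is n/gcd(a, n).
gcd(20, 80) = 20, so |⟨20⟩| = 80/20 = 4.

4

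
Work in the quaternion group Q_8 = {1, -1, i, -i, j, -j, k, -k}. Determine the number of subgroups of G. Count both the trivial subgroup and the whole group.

6

|G| = 8, so by Lagrange every subgroup order divides 8. Divisors: 1, 2, 4, 8.
Subgroups by order — order 1: 1; order 2: 1; order 4: 3; order 8: 1.
Total: 1 + 1 + 3 + 1 = 6.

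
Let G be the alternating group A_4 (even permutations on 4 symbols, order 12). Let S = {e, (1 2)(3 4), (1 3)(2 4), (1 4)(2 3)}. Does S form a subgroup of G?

|S| = 4 divides |G| = 12, consistent with Lagrange.
S contains the identity, every element's inverse is in S, and S is closed under ∘: it is a subgroup.

Yes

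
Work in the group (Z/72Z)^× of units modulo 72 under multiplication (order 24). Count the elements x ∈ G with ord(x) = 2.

7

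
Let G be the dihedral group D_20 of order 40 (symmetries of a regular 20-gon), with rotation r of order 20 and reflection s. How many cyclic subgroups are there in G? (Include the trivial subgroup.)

26

A cyclic subgroup of order d is generated by each of its φ(d) elements of order d, so the cyclic subgroups of order d number (#elements of order d)/φ(d).
Cyclic subgroups by order — order 1: 1; order 2: 21; order 4: 1; order 5: 1; order 10: 1; order 20: 1.
Total: 26.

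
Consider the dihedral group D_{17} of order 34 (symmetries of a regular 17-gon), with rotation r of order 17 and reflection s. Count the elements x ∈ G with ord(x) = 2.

Enumerating element orders in G gives 17 elements of order 2.

17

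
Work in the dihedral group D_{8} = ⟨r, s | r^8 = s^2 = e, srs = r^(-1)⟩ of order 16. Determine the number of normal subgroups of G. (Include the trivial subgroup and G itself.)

G has 19 subgroups. Checking conjugation-invariance by order — order 1: 1/1 normal; order 2: 1/9 normal; order 4: 1/5 normal; order 8: 3/3 normal; order 16: 1/1 normal.
Total normal subgroups: 7.

7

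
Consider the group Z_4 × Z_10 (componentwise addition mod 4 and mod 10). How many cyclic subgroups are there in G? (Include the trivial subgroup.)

12

Each element a generates a cyclic subgroup ⟨a⟩; distinct elements may generate the same one (a cyclic group of order d has φ(d) generators).
Cyclic subgroups by order — order 1: 1; order 2: 3; order 4: 2; order 5: 1; order 10: 3; order 20: 2.
Total: 12.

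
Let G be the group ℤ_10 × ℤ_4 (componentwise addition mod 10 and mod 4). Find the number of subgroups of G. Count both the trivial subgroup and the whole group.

16

|G| = 40, so by Lagrange every subgroup order divides 40. Divisors: 1, 2, 4, 5, 8, 10, 20, 40.
Subgroups by order — order 1: 1; order 2: 3; order 4: 3; order 5: 1; order 8: 1; order 10: 3; order 20: 3; order 40: 1.
Total: 1 + 3 + 3 + 1 + 1 + 3 + 3 + 1 = 16.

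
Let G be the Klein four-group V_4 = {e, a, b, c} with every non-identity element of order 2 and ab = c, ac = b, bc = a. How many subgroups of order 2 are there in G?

3

|G| = 4 and 2 | 4, so subgroups of order 2 are possible by Lagrange.
The subgroups of order 2 are: {e, a}; {e, b}; {e, c}.
So G has 3 subgroups of order 2.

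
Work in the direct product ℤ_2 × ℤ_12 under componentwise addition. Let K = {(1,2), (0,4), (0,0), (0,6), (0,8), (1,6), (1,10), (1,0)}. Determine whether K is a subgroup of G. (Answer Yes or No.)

No

Closure fails: (1,2) + (0,6) = (1,8) ∉ K. So K is not a subgroup.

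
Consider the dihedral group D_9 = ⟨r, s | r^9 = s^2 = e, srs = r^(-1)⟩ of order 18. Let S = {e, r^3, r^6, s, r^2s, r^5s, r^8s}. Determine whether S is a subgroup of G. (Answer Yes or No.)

No

|S| = 7 does not divide |G| = 18, so by Lagrange S is not a subgroup.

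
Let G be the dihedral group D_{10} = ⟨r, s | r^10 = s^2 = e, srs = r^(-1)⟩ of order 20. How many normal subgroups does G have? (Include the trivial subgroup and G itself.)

7

G has 22 subgroups. Checking conjugation-invariance by order — order 1: 1/1 normal; order 2: 1/11 normal; order 4: 0/5 normal; order 5: 1/1 normal; order 10: 3/3 normal; order 20: 1/1 normal.
Total normal subgroups: 7.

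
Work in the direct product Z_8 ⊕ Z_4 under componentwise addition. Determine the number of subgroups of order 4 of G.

7

|G| = 32 and 4 | 32, so subgroups of order 4 are possible by Lagrange.
The subgroups of order 4 are: {(0,0), (0,1), (0,2), (0,3)}; {(0,0), (0,2), (4,0), (4,2)}; {(0,0), (0,2), (4,1), (4,3)}; {(0,0), (2,0), (4,0), (6,0)}; … (7 in all).
So G has 7 subgroups of order 4.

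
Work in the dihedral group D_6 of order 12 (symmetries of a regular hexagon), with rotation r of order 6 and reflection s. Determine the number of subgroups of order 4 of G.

3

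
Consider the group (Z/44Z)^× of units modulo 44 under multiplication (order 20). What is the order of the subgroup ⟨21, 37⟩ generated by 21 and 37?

|⟨21⟩| = 2 and |⟨37⟩| = 5, so |H| is a multiple of lcm(2, 5) = 10 and divides |G| = 20.
Closing under the operation: H = {1, 5, 9, 13, 17, 21, 25, 29, 37, 41}, so |H| = 10.

10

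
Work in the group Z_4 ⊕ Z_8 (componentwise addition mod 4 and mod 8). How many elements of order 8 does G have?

16

An element (a,b) has order lcm(ord(a), ord(b)); count pairs with lcm equal to 8.
Enumerating gives 16 such elements.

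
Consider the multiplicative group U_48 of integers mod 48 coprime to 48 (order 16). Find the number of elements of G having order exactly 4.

The elements of order 4 are: 5, 11, 13, 19, 29, 35, 37, 43.
That's 8.

8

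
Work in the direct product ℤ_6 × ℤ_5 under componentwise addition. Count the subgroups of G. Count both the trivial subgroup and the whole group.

|G| = 30, so by Lagrange every subgroup order divides 30. Divisors: 1, 2, 3, 5, 6, 10, 15, 30.
Subgroups by order — order 1: 1; order 2: 1; order 3: 1; order 5: 1; order 6: 1; order 10: 1; order 15: 1; order 30: 1.
Total: 1 + 1 + 1 + 1 + 1 + 1 + 1 + 1 = 8.

8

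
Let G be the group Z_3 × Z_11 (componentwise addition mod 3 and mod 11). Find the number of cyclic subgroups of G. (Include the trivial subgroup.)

4

A cyclic subgroup of order d is generated by each of its φ(d) elements of order d, so the cyclic subgroups of order d number (#elements of order d)/φ(d).
Cyclic subgroups by order — order 1: 1; order 3: 1; order 11: 1; order 33: 1.
Total: 4.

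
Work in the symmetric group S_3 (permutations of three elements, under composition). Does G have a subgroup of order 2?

Yes

2 | 6. A subgroup of order 2 is {e, (1 2)}.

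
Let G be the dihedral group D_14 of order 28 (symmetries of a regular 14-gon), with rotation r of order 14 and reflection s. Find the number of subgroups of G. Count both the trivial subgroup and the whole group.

|G| = 28, so by Lagrange every subgroup order divides 28. Divisors: 1, 2, 4, 7, 14, 28.
Subgroups by order — order 1: 1; order 2: 15; order 4: 7; order 7: 1; order 14: 3; order 28: 1.
Total: 1 + 15 + 7 + 1 + 3 + 1 = 28.

28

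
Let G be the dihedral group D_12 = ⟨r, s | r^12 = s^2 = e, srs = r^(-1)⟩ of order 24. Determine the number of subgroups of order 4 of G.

7

|G| = 24 and 4 | 24, so subgroups of order 4 are possible by Lagrange.
The subgroups of order 4 are: {e, r^6, r^4s, r^10s}; {e, r^6, r^5s, r^11s}; {e, r^6, r^2s, r^8s}; {e, r^3, r^6, r^9}; … (7 in all).
So G has 7 subgroups of order 4.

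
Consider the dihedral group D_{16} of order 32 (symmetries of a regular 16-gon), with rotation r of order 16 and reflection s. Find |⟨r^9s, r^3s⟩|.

16

|⟨r^9s⟩| = 2 and |⟨r^3s⟩| = 2, so |H| is a multiple of lcm(2, 2) = 2 and divides |G| = 32.
Closing under the operation: H = {e, r^2, r^4, r^6, r^8, r^10, r^12, r^14, rs, r^3s, r^5s, r^7s, r^9s, r^11s, r^13s, r^15s}, so |H| = 16.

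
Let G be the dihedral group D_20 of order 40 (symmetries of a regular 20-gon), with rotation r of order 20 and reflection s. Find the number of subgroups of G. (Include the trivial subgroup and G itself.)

48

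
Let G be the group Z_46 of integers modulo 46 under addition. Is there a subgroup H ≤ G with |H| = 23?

Yes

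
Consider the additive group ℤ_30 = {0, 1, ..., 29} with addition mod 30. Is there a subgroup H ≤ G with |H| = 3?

Yes

3 | 30. A subgroup of order 3 is {0, 10, 20}.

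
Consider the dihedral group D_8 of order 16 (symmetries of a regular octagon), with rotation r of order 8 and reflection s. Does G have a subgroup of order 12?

No

12 does not divide |G| = 16, so by Lagrange no subgroup of order 12 exists.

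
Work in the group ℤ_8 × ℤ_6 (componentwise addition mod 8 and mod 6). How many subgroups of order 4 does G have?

|G| = 48 and 4 | 48, so subgroups of order 4 are possible by Lagrange.
The subgroups of order 4 are: {(0,0), (0,3), (4,0), (4,3)}; {(0,0), (2,0), (4,0), (6,0)}; {(0,0), (2,3), (4,0), (6,3)}.
So G has 3 subgroups of order 4.

3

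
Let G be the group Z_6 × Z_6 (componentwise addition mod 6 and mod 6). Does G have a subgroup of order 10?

10 does not divide |G| = 36, so by Lagrange no subgroup of order 10 exists.

No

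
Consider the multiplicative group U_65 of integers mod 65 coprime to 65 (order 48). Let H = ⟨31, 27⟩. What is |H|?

16

|⟨31⟩| = 4 and |⟨27⟩| = 4, so |H| is a multiple of lcm(4, 4) = 4 and divides |G| = 48.
Closing under the operation: H = {1, 8, 12, 14, 18, 21, 27, 31, 34, 38, 44, 47, 51, 53, 57, 64}, so |H| = 16.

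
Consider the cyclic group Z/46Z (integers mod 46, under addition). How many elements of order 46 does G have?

In a cyclic group of order 46, the number of elements of order d (for d | 46) is φ(d).
φ(46) = 22.

22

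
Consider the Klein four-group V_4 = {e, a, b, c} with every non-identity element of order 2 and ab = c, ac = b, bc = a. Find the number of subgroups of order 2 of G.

|G| = 4 and 2 | 4, so subgroups of order 2 are possible by Lagrange.
The subgroups of order 2 are: {e, a}; {e, b}; {e, c}.
So G has 3 subgroups of order 2.

3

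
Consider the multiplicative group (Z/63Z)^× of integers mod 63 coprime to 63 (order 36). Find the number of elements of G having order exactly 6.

Enumerating element orders in G gives 24 elements of order 6.

24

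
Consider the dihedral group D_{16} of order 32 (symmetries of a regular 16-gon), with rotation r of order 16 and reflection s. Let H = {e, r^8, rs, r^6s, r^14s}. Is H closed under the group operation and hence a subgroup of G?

No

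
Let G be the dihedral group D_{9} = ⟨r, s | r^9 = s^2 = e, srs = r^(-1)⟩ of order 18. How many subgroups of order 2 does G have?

9

|G| = 18 and 2 | 18, so subgroups of order 2 are possible by Lagrange.
The subgroups of order 2 are: {e, r^2s}; {e, r^3s}; {e, r^4s}; {e, r^5s}; … (9 in all).
So G has 9 subgroups of order 2.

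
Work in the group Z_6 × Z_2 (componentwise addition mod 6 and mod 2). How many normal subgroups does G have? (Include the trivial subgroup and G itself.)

10

G is abelian, so every subgroup is normal.
G has 10 subgroups in total, hence 10 normal subgroups.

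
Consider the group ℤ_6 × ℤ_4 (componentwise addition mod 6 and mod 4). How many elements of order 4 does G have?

An element (a,b) has order lcm(ord(a), ord(b)); count pairs with lcm equal to 4.
Enumerating gives 4 such elements.

4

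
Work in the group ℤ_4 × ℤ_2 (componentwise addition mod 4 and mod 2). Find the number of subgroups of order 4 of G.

3

|G| = 8 and 4 | 8, so subgroups of order 4 are possible by Lagrange.
The subgroups of order 4 are: {(0,0), (0,1), (2,0), (2,1)}; {(0,0), (1,0), (2,0), (3,0)}; {(0,0), (1,1), (2,0), (3,1)}.
So G has 3 subgroups of order 4.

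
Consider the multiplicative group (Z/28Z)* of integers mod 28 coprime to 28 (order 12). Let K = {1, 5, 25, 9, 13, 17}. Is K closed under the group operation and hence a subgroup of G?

|K| = 6 divides |G| = 12, consistent with Lagrange.
K contains the identity, every element's inverse is in K, and K is closed under ·: it is a subgroup.
In fact K = ⟨17⟩.

Yes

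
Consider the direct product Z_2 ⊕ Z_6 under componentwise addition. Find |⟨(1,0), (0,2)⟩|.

6

|⟨(1,0)⟩| = 2 and |⟨(0,2)⟩| = 3, so |H| is a multiple of lcm(2, 3) = 6 and divides |G| = 12.
Closing under the operation: H = {(0,0), (0,2), (0,4), (1,0), (1,2), (1,4)}, so |H| = 6.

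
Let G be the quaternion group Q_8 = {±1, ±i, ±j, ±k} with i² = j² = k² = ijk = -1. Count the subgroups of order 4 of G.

|G| = 8 and 4 | 8, so subgroups of order 4 are possible by Lagrange.
The subgroups of order 4 are: {1, -1, i, -i}; {1, -1, j, -j}; {1, -1, k, -k}.
So G has 3 subgroups of order 4.

3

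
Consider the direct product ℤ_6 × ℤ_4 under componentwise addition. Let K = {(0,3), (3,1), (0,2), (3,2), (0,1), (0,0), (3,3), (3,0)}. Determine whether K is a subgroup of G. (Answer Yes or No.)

Yes

|K| = 8 divides |G| = 24, consistent with Lagrange.
K contains the identity, every element's inverse is in K, and K is closed under +: it is a subgroup.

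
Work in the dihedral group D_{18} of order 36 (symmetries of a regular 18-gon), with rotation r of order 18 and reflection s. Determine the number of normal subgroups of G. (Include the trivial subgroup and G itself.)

9

G has 45 subgroups. Checking conjugation-invariance by order — order 1: 1/1 normal; order 2: 1/19 normal; order 3: 1/1 normal; order 4: 0/9 normal; order 6: 1/7 normal; order 9: 1/1 normal; order 12: 0/3 normal; order 18: 3/3 normal; order 36: 1/1 normal.
Total normal subgroups: 9.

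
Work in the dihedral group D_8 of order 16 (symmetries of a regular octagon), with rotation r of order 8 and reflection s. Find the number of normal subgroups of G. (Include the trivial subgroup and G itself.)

G has 19 subgroups. Checking conjugation-invariance by order — order 1: 1/1 normal; order 2: 1/9 normal; order 4: 1/5 normal; order 8: 3/3 normal; order 16: 1/1 normal.
Total normal subgroups: 7.

7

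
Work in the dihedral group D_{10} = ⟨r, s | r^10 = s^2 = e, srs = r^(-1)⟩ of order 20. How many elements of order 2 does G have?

11

Enumerating element orders in G gives 11 elements of order 2.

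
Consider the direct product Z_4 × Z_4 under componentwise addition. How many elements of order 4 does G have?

12

An element (a,b) has order lcm(ord(a), ord(b)); count pairs with lcm equal to 4.
Enumerating gives 12 such elements.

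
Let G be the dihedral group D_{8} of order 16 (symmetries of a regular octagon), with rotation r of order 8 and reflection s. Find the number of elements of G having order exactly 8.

The elements of order 8 are: r, r^3, r^5, r^7.
That's 4.

4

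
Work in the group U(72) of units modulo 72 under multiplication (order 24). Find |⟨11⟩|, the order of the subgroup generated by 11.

Compute successive powers of 11 mod 72: 11, 49, 35, 25, 59, 1; 11^6 ≡ 1 (mod 72).
So |⟨11⟩| = 6.

6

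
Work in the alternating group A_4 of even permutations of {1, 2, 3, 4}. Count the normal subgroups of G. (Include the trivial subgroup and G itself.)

G has 10 subgroups. Checking conjugation-invariance by order — order 1: 1/1 normal; order 2: 0/3 normal; order 3: 0/4 normal; order 4: 1/1 normal; order 12: 1/1 normal.
Total normal subgroups: 3.

3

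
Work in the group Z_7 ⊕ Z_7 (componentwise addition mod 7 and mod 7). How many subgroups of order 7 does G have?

8

|G| = 49 and 7 | 49, so subgroups of order 7 are possible by Lagrange.
The subgroups of order 7 are: {(0,0), (0,1), (0,2), (0,3), (0,4), (0,5), (0,6)}; {(0,0), (1,0), (2,0), (3,0), (4,0), (5,0), (6,0)}; {(0,0), (1,1), (2,2), (3,3), (4,4), (5,5), (6,6)}; {(0,0), (1,2), (2,4), (3,6), (4,1), (5,3), (6,5)}; … (8 in all).
So G has 8 subgroups of order 7.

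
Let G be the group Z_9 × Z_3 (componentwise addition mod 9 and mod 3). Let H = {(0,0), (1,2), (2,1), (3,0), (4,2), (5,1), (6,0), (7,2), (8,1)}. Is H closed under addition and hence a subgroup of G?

|H| = 9 divides |G| = 27, consistent with Lagrange.
H contains the identity, every element's inverse is in H, and H is closed under +: it is a subgroup.
In fact H = ⟨(1,2)⟩.

Yes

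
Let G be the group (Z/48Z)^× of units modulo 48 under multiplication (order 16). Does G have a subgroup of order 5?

No

5 does not divide |G| = 16, so by Lagrange no subgroup of order 5 exists.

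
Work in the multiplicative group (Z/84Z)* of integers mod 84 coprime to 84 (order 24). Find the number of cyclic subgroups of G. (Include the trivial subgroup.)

A cyclic subgroup of order d is generated by each of its φ(d) elements of order d, so the cyclic subgroups of order d number (#elements of order d)/φ(d).
Cyclic subgroups by order — order 1: 1; order 2: 7; order 3: 1; order 6: 7.
Total: 16.

16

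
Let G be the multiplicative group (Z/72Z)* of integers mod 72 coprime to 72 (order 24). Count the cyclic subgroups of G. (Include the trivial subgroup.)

16

Each element a generates a cyclic subgroup ⟨a⟩; distinct elements may generate the same one (a cyclic group of order d has φ(d) generators).
Cyclic subgroups by order — order 1: 1; order 2: 7; order 3: 1; order 6: 7.
Total: 16.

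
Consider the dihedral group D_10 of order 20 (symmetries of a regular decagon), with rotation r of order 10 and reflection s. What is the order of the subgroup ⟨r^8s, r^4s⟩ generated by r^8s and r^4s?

10

|⟨r^8s⟩| = 2 and |⟨r^4s⟩| = 2, so |H| is a multiple of lcm(2, 2) = 2 and divides |G| = 20.
Closing under the operation: H = {e, r^2, r^4, r^6, r^8, s, r^2s, r^4s, r^6s, r^8s}, so |H| = 10.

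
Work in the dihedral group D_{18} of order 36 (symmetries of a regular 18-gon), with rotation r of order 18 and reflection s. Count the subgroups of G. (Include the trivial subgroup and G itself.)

|G| = 36, so by Lagrange every subgroup order divides 36. Divisors: 1, 2, 3, 4, 6, 9, 12, 18, 36.
Subgroups by order — order 1: 1; order 2: 19; order 3: 1; order 4: 9; order 6: 7; order 9: 1; order 12: 3; order 18: 3; order 36: 1.
Total: 1 + 19 + 1 + 9 + 7 + 1 + 3 + 3 + 1 = 45.

45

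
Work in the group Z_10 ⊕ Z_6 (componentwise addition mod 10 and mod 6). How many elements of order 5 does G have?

An element (a,b) has order lcm(ord(a), ord(b)); count pairs with lcm equal to 5.
Enumerating gives 4 such elements.

4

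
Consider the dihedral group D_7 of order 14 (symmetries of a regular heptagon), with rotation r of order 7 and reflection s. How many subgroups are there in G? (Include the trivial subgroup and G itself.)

|G| = 14, so by Lagrange every subgroup order divides 14. Divisors: 1, 2, 7, 14.
Subgroups by order — order 1: 1; order 2: 7; order 7: 1; order 14: 1.
Total: 1 + 7 + 1 + 1 = 10.

10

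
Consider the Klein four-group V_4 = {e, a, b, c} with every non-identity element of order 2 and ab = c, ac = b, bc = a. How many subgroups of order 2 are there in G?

|G| = 4 and 2 | 4, so subgroups of order 2 are possible by Lagrange.
The subgroups of order 2 are: {e, a}; {e, b}; {e, c}.
So G has 3 subgroups of order 2.

3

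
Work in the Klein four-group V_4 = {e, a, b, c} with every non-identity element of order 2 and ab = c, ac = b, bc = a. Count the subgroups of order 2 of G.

3

|G| = 4 and 2 | 4, so subgroups of order 2 are possible by Lagrange.
The subgroups of order 2 are: {e, a}; {e, b}; {e, c}.
So G has 3 subgroups of order 2.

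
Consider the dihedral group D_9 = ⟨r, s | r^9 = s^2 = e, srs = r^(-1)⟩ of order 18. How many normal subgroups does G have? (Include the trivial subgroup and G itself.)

4

G has 16 subgroups. Checking conjugation-invariance by order — order 1: 1/1 normal; order 2: 0/9 normal; order 3: 1/1 normal; order 6: 0/3 normal; order 9: 1/1 normal; order 18: 1/1 normal.
Total normal subgroups: 4.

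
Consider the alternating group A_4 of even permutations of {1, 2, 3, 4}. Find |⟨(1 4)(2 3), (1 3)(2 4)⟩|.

4

|⟨(1 4)(2 3)⟩| = 2 and |⟨(1 3)(2 4)⟩| = 2, so |H| is a multiple of lcm(2, 2) = 2 and divides |G| = 12.
Closing under the operation: H = {e, (1 2)(3 4), (1 3)(2 4), (1 4)(2 3)}, so |H| = 4.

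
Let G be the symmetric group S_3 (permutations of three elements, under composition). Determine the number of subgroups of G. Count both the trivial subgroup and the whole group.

6

|G| = 6, so by Lagrange every subgroup order divides 6. Divisors: 1, 2, 3, 6.
Subgroups by order — order 1: 1; order 2: 3; order 3: 1; order 6: 1.
Total: 1 + 3 + 1 + 1 = 6.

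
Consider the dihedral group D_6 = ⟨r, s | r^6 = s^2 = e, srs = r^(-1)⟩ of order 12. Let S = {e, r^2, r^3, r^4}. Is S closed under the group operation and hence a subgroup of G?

No

Closure fails: r^4 · r^3 = r ∉ S. So S is not a subgroup.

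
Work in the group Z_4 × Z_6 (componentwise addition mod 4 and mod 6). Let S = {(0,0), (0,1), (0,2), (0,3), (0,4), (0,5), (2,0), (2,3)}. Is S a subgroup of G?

Closure fails: (0,1) + (2,0) = (2,1) ∉ S. So S is not a subgroup.

No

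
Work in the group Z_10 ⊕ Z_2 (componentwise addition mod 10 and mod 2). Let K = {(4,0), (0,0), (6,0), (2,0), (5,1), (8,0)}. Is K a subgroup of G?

|K| = 6 does not divide |G| = 20, so by Lagrange K is not a subgroup.

No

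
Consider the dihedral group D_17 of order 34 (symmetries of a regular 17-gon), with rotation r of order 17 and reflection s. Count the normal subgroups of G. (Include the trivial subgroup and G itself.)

G has 20 subgroups. Checking conjugation-invariance by order — order 1: 1/1 normal; order 2: 0/17 normal; order 17: 1/1 normal; order 34: 1/1 normal.
Total normal subgroups: 3.

3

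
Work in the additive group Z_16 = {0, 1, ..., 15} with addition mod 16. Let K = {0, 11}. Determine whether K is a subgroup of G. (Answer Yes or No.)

11 ∈ K but its inverse 5 ∉ K, so K is not a subgroup.

No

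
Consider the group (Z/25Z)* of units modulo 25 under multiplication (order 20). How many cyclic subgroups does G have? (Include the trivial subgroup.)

6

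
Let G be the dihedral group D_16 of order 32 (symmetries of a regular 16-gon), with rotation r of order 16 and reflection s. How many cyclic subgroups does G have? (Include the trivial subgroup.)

21

Group the elements of G by the cyclic subgroup they generate; each cyclic subgroup of order d accounts for φ(d) elements.
Cyclic subgroups by order — order 1: 1; order 2: 17; order 4: 1; order 8: 1; order 16: 1.
Total: 21.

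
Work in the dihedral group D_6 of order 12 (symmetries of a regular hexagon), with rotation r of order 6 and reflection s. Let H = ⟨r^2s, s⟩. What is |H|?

|⟨r^2s⟩| = 2 and |⟨s⟩| = 2, so |H| is a multiple of lcm(2, 2) = 2 and divides |G| = 12.
Closing under the operation: H = {e, r^2, r^4, s, r^2s, r^4s}, so |H| = 6.

6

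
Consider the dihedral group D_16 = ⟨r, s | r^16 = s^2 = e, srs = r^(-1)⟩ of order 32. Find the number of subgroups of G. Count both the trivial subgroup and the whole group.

|G| = 32, so by Lagrange every subgroup order divides 32. Divisors: 1, 2, 4, 8, 16, 32.
Subgroups by order — order 1: 1; order 2: 17; order 4: 9; order 8: 5; order 16: 3; order 32: 1.
Total: 1 + 17 + 9 + 5 + 3 + 1 = 36.

36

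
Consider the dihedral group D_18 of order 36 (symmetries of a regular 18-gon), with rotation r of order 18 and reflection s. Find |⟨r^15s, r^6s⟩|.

4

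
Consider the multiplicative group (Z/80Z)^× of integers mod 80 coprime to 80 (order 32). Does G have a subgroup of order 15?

No

15 does not divide |G| = 32, so by Lagrange no subgroup of order 15 exists.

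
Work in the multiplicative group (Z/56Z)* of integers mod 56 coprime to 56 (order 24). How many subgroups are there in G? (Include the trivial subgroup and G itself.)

32

|G| = 24, so by Lagrange every subgroup order divides 24. Divisors: 1, 2, 3, 4, 6, 8, 12, 24.
Subgroups by order — order 1: 1; order 2: 7; order 3: 1; order 4: 7; order 6: 7; order 8: 1; order 12: 7; order 24: 1.
Total: 1 + 7 + 1 + 7 + 7 + 1 + 7 + 1 = 32.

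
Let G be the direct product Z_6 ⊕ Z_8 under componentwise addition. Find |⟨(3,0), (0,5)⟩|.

|⟨(3,0)⟩| = 2 and |⟨(0,5)⟩| = 8, so |H| is a multiple of lcm(2, 8) = 8 and divides |G| = 48.
Closing under the operation: H = {(0,0), (0,1), (0,2), (0,3), (0,4), (0,5), (0,6), (0,7), (3,0), (3,1), (3,2), (3,3), (3,4), (3,5), (3,6), (3,7)}, so |H| = 16.

16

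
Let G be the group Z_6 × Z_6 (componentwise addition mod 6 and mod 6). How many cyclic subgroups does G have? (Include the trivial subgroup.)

Group the elements of G by the cyclic subgroup they generate; each cyclic subgroup of order d accounts for φ(d) elements.
Cyclic subgroups by order — order 1: 1; order 2: 3; order 3: 4; order 6: 12.
Total: 20.

20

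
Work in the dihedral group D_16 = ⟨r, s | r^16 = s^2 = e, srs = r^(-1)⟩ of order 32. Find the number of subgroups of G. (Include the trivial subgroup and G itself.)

|G| = 32, so by Lagrange every subgroup order divides 32. Divisors: 1, 2, 4, 8, 16, 32.
Subgroups by order — order 1: 1; order 2: 17; order 4: 9; order 8: 5; order 16: 3; order 32: 1.
Total: 1 + 17 + 9 + 5 + 3 + 1 = 36.

36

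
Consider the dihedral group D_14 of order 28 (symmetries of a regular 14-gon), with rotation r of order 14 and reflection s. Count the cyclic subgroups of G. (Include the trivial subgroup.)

Group the elements of G by the cyclic subgroup they generate; each cyclic subgroup of order d accounts for φ(d) elements.
Cyclic subgroups by order — order 1: 1; order 2: 15; order 7: 1; order 14: 1.
Total: 18.

18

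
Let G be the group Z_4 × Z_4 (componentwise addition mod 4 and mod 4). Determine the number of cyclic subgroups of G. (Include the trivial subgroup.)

10

Each element a generates a cyclic subgroup ⟨a⟩; distinct elements may generate the same one (a cyclic group of order d has φ(d) generators).
Cyclic subgroups by order — order 1: 1; order 2: 3; order 4: 6.
Total: 10.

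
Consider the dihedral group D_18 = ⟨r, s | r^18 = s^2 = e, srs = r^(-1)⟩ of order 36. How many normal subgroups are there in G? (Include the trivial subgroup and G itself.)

G has 45 subgroups. Checking conjugation-invariance by order — order 1: 1/1 normal; order 2: 1/19 normal; order 3: 1/1 normal; order 4: 0/9 normal; order 6: 1/7 normal; order 9: 1/1 normal; order 12: 0/3 normal; order 18: 3/3 normal; order 36: 1/1 normal.
Total normal subgroups: 9.

9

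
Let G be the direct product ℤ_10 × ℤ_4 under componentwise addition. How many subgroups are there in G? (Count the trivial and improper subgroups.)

|G| = 40, so by Lagrange every subgroup order divides 40. Divisors: 1, 2, 4, 5, 8, 10, 20, 40.
Subgroups by order — order 1: 1; order 2: 3; order 4: 3; order 5: 1; order 8: 1; order 10: 3; order 20: 3; order 40: 1.
Total: 1 + 3 + 3 + 1 + 1 + 3 + 3 + 1 = 16.

16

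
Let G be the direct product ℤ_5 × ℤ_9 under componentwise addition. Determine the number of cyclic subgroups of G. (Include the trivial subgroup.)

6

Group the elements of G by the cyclic subgroup they generate; each cyclic subgroup of order d accounts for φ(d) elements.
Cyclic subgroups by order — order 1: 1; order 3: 1; order 5: 1; order 9: 1; order 15: 1; order 45: 1.
Total: 6.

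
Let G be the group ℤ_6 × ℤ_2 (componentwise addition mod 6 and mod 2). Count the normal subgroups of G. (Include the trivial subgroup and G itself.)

10

G is abelian, so every subgroup is normal.
G has 10 subgroups in total, hence 10 normal subgroups.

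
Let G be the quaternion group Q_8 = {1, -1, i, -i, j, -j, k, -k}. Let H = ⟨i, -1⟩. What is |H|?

4

|⟨i⟩| = 4 and |⟨-1⟩| = 2, so |H| is a multiple of lcm(4, 2) = 4 and divides |G| = 8.
Closing under the operation: H = {1, -1, i, -i}, so |H| = 4.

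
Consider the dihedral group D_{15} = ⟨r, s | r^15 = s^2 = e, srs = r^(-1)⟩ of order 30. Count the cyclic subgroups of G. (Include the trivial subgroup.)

A cyclic subgroup of order d is generated by each of its φ(d) elements of order d, so the cyclic subgroups of order d number (#elements of order d)/φ(d).
Cyclic subgroups by order — order 1: 1; order 2: 15; order 3: 1; order 5: 1; order 15: 1.
Total: 19.

19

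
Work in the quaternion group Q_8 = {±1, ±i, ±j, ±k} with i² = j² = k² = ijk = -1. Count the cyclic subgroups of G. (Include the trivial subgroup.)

5

Each element a generates a cyclic subgroup ⟨a⟩; distinct elements may generate the same one (a cyclic group of order d has φ(d) generators).
Cyclic subgroups by order — order 1: 1; order 2: 1; order 4: 3.
Total: 5.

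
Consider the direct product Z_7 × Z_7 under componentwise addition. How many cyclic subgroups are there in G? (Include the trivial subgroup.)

Group the elements of G by the cyclic subgroup they generate; each cyclic subgroup of order d accounts for φ(d) elements.
Cyclic subgroups by order — order 1: 1; order 7: 8.
Total: 9.

9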